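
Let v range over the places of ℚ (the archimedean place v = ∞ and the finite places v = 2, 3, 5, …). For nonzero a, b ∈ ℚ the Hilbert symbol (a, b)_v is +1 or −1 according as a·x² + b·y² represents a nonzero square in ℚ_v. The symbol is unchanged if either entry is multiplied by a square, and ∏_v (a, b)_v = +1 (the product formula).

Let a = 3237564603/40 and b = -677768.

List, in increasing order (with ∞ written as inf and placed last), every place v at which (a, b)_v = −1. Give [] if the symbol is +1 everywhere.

[2, 5]

(a, b) ≡ (30, -3458) mod (ℚ^×)²; places V = {2, 3, 5, 7, 13, 19, ∞}.
(a,b)_3: α=1, u≡1; β=0, v≡1 (mod 3); (1|3)=+1, (1|3)=+1; sign (−1)^0·+1^0·+1^1 = +1.
(a,b)_19: α=4, u≡5; β=1, v≡10 (mod 19); (5|19)=+1, (10|19)=-1; sign (−1)^0·+1^1·-1^4 = +1.
(a,b)_7: α=2, u≡4; β=3, v≡5 (mod 7); (4|7)=+1, (5|7)=-1; sign (−1)^0·+1^3·-1^2 = +1.
(a,b)_5: α=-1, u≡1; β=0, v≡2 (mod 5); (1|5)=+1, (2|5)=-1; sign (−1)^0·+1^0·-1^-1 = -1.
(a,b)_13: α=2, u≡10; β=1, v≡7 (mod 13); (10|13)=+1, (7|13)=-1; sign (−1)^0·+1^1·-1^2 = +1.
(a,b)_∞: sgn(30)=+, sgn(-3458)=−, so +1.
(a,b)_2: α=-3, β=3; u≡7, v≡7 (mod 8); ε(u)ε(v)=1·1, αω(v)=-3·0, βω(u)=3·0; sum ≡ 1  ⇒  -1.
|Ram(30, -3458)| = 2, even; anisotropic at {2, 5}.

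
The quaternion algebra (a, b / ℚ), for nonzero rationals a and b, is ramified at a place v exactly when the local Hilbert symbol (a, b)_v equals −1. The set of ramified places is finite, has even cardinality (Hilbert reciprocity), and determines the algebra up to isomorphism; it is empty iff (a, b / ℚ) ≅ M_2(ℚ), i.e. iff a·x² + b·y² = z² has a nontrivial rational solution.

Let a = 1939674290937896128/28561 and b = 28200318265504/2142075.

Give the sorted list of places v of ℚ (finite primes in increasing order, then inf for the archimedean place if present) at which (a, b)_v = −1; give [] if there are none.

(a, b) ≡ (187, 462) mod (ℚ^×)²; places V = {2, 3, 5, 7, 11, 13, 17, 29, 31, ∞}.
(a,b)_3: α=0, u≡1; β=-1, v≡1 (mod 3); (1|3)=+1, (1|3)=+1; sign (−1)^0·+1^-1·+1^0 = +1.
(a,b)_11: α=1, u≡2; β=1, v≡1 (mod 11); (2|11)=-1, (1|11)=+1; sign (−1)^1·-1^1·+1^1 = +1.
(a,b)_7: α=4, u≡5; β=3, v≡3 (mod 7); (5|7)=-1, (3|7)=-1; sign (−1)^0·-1^3·-1^4 = -1.
(a,b)_∞: sgn(187)=+, sgn(462)=+, so +1.
(a,b)_17: α=5, u≡10; β=2, v≡6 (mod 17); (10|17)=-1, (6|17)=-1; sign (−1)^0·-1^2·-1^5 = -1.
(a,b)_29: α=2, u≡4; β=2, v≡21 (mod 29); (4|29)=+1, (21|29)=-1; sign (−1)^0·+1^2·-1^2 = +1.
(a,b)_5: α=0, u≡3; β=-2, v≡3 (mod 5); (3|5)=-1, (3|5)=-1; sign (−1)^0·-1^-2·-1^0 = +1.
(a,b)_13: α=-4, u≡5; β=-4, v≡6 (mod 13); (5|13)=-1, (6|13)=-1; sign (−1)^0·-1^-4·-1^-4 = +1.
(a,b)_2: α=6, β=5; u≡3, v≡7 (mod 8); ε(u)ε(v)=1·1, αω(v)=6·0, βω(u)=5·1; sum ≡ 0  ⇒  +1.
(a,b)_31: α=2, u≡4; β=2, v≡2 (mod 31); (4|31)=+1, (2|31)=+1; sign (−1)^0·+1^2·+1^2 = +1.
Ram(187, 462) = {7, 17}; no ℚ_7-point on the conic.

[7, 17]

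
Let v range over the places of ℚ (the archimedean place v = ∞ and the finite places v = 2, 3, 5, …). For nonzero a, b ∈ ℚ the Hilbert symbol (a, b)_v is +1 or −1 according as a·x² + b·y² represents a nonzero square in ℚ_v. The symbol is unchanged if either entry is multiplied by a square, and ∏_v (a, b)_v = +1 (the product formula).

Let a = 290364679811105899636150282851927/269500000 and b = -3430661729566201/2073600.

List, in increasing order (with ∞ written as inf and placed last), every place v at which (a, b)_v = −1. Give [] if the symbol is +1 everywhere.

Mod squares: a ≡ 14586, b ≡ -1. Check v ∈ {∞, 2, 3, 5, 7, 11, 13, 17, 19, 29, 37}.
v=∞: 14586 > 0 and -1 < 0  ⇒  (a,b)_∞ = +1.
v=13: a=13^7·(≡12), b=13^4·(≡10) mod 13; (12|13)=+1, (10|13)=+1; (−1)^{7·4·6}·(+1)^4·(+1)^7 = +1.
v=3: a=3^3·(≡2), b=3^-4·(≡2) mod 3; (2|3)=-1, (2|3)=-1; (−1)^{3·-4·1}·(-1)^-4·(-1)^3 = -1.
v=19: a=19^6·(≡10), b=19^2·(≡14) mod 19; (10|19)=-1, (14|19)=-1; (−1)^{6·2·9}·(-1)^2·(-1)^6 = +1.
v=11: a=11^-1·(≡8), b=11^0·(≡2) mod 11; (8|11)=-1, (2|11)=-1; (−1)^{-1·0·5}·(-1)^0·(-1)^-1 = -1.
v=7: a=7^-2·(≡6), b=7^0·(≡6) mod 7; (6|7)=-1, (6|7)=-1; (−1)^{-2·0·3}·(-1)^0·(-1)^-2 = +1.
v=37: a=37^6·(≡35), b=37^2·(≡12) mod 37; (35|37)=-1, (12|37)=+1; (−1)^{6·2·18}·(-1)^2·(+1)^6 = +1.
v=5: a=5^-6·(≡4), b=5^-2·(≡1) mod 5; (4|5)=+1, (1|5)=+1; (−1)^{-6·-2·2}·(+1)^-2·(+1)^-6 = +1.
v=17: a=17^5·(≡16), b=17^2·(≡15) mod 17; (16|17)=+1, (15|17)=+1; (−1)^{5·2·8}·(+1)^2·(+1)^5 = +1.
v=29: a=29^0·(≡23), b=29^2·(≡5) mod 29; (23|29)=+1, (5|29)=+1; (−1)^{0·2·14}·(+1)^2·(+1)^0 = +1.
v=2: v_2(a)=-5, v_2(b)=-10; units ≡ 5, 7 (mod 8); ε·ε+αω+βω = 0·1+-5·0+-10·1 ≡ 0  ⇒  (a,b)_2 = +1.
Ram(14586, -1) = {3, 11}; no ℚ_3-point on the conic.

[3, 11]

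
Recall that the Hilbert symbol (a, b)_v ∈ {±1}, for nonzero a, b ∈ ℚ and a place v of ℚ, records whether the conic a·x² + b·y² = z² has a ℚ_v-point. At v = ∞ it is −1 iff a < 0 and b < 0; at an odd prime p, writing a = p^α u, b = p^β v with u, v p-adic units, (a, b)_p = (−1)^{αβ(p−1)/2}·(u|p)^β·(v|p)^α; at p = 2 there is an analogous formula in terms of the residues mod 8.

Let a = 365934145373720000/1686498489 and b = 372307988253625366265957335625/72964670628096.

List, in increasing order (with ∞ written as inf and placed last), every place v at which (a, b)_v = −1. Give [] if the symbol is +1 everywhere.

(a, b) ≡ (494543, 17) mod (ℚ^×)²; places V = {2, 3, 5, 7, 11, 13, 17, 23, 31, 43, 53, ∞}.
(a,b)_53: α=1, u≡8; β=2, v≡6 (mod 53); (8|53)=-1, (6|53)=+1; sign (−1)^0·-1^2·+1^1 = +1.
(a,b)_23: α=2, u≡21; β=4, v≡20 (mod 23); (21|23)=-1, (20|23)=-1; sign (−1)^0·-1^4·-1^2 = +1.
(a,b)_5: α=4, u≡3; β=4, v≡2 (mod 5); (3|5)=-1, (2|5)=-1; sign (−1)^0·-1^4·-1^4 = +1.
(a,b)_43: α=1, u≡7; β=2, v≡11 (mod 43); (7|43)=-1, (11|43)=+1; sign (−1)^0·-1^2·+1^1 = +1.
(a,b)_∞: sgn(494543)=+, sgn(17)=+, so +1.
(a,b)_17: α=2, u≡2; β=3, v≡1 (mod 17); (2|17)=+1, (1|17)=+1; sign (−1)^0·+1^3·+1^2 = +1.
(a,b)_2: α=6, β=-8; u≡7, v≡1 (mod 8); ε(u)ε(v)=1·0, αω(v)=6·0, βω(u)=-8·0; sum ≡ 0  ⇒  +1.
(a,b)_7: α=1, u≡5; β=2, v≡6 (mod 7); (5|7)=-1, (6|7)=-1; sign (−1)^0·-1^2·-1^1 = -1.
(a,b)_11: α=2, u≡1; β=6, v≡7 (mod 11); (1|11)=+1, (7|11)=-1; sign (−1)^0·+1^6·-1^2 = +1.
(a,b)_3: α=-10, u≡2; β=-10, v≡2 (mod 3); (2|3)=-1, (2|3)=-1; sign (−1)^0·-1^-10·-1^-10 = +1.
(a,b)_31: α=1, u≡4; β=2, v≡23 (mod 31); (4|31)=+1, (23|31)=-1; sign (−1)^0·+1^2·-1^1 = -1.
(a,b)_13: α=-4, u≡4; β=-6, v≡1 (mod 13); (4|13)=+1, (1|13)=+1; sign (−1)^0·+1^-6·+1^-4 = +1.
|Ram(494543, 17)| = 2, even; anisotropic at {7, 31}.

[7, 31]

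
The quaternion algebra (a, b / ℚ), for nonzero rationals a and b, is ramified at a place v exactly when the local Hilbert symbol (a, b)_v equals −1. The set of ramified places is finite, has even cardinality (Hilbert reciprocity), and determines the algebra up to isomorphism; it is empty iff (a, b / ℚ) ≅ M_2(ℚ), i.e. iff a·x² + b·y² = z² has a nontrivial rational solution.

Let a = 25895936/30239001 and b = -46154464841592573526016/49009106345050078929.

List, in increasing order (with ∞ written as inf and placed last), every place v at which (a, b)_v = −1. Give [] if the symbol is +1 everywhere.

[17, 19]

Mod squares: a ≡ 209, b ≡ -4301. Check v ∈ {∞, 2, 3, 11, 13, 17, 19, 23, 31, 47}.
v=23: a=23^0·(≡13), b=23^3·(≡14) mod 23; (13|23)=+1, (14|23)=-1; (−1)^{0·3·11}·(+1)^3·(-1)^0 = +1.
v=13: a=13^-2·(≡4), b=13^-6·(≡2) mod 13; (4|13)=+1, (2|13)=-1; (−1)^{-2·-6·6}·(+1)^-6·(-1)^-2 = +1.
v=31: a=31^0·(≡26), b=31^-2·(≡7) mod 31; (26|31)=-1, (7|31)=+1; (−1)^{0·-2·15}·(-1)^-2·(+1)^0 = +1.
v=47: a=47^-2·(≡21), b=47^-2·(≡45) mod 47; (21|47)=+1, (45|47)=-1; (−1)^{-2·-2·23}·(+1)^-2·(-1)^-2 = +1.
v=19: a=19^1·(≡16), b=19^2·(≡2) mod 19; (16|19)=+1, (2|19)=-1; (−1)^{1·2·9}·(+1)^2·(-1)^1 = -1.
v=∞: 209 > 0 and -4301 < 0  ⇒  (a,b)_∞ = +1.
v=17: a=17^0·(≡7), b=17^1·(≡4) mod 17; (7|17)=-1, (4|17)=+1; (−1)^{0·1·8}·(-1)^1·(+1)^0 = -1.
v=2: v_2(a)=10, v_2(b)=18; units ≡ 1, 3 (mod 8); ε·ε+αω+βω = 0·1+10·1+18·0 ≡ 0  ⇒  (a,b)_2 = +1.
v=3: a=3^-4·(≡2), b=3^-14·(≡1) mod 3; (2|3)=-1, (1|3)=+1; (−1)^{-4·-14·1}·(-1)^-14·(+1)^-4 = +1.
v=11: a=11^3·(≡8), b=11^9·(≡4) mod 11; (8|11)=-1, (4|11)=+1; (−1)^{3·9·5}·(-1)^9·(+1)^3 = +1.
|Ram(209, -4301)| = 2, even; anisotropic at {17, 19}.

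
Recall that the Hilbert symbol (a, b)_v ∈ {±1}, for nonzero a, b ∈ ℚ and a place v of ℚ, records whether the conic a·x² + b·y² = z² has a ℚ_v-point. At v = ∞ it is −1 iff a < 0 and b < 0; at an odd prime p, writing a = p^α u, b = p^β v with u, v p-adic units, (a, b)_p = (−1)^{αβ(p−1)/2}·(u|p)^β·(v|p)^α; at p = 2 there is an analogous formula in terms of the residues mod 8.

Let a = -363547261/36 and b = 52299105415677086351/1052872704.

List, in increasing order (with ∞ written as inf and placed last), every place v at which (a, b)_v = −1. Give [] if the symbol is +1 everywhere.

(a, b) ≡ (-1309, 119) mod (ℚ^×)²; places V = {2, 3, 7, 11, 13, 17, 31, ∞}.
(a,b)_17: α=3, u≡2; β=5, v≡7 (mod 17); (2|17)=+1, (7|17)=-1; sign (−1)^0·+1^5·-1^3 = -1.
(a,b)_3: α=-2, u≡2; β=-2, v≡2 (mod 3); (2|3)=-1, (2|3)=-1; sign (−1)^0·-1^-2·-1^-2 = +1.
(a,b)_13: α=0, u≡4; β=-4, v≡11 (mod 13); (4|13)=+1, (11|13)=-1; sign (−1)^0·+1^-4·-1^0 = +1.
(a,b)_7: α=1, u≡1; β=3, v≡5 (mod 7); (1|7)=+1, (5|7)=-1; sign (−1)^1·+1^3·-1^1 = +1.
(a,b)_31: α=2, u≡17; β=6, v≡13 (mod 31); (17|31)=-1, (13|31)=-1; sign (−1)^0·-1^6·-1^2 = +1.
(a,b)_2: α=-2, β=-12; u≡3, v≡7 (mod 8); ε(u)ε(v)=1·1, αω(v)=-2·0, βω(u)=-12·1; sum ≡ 1  ⇒  -1.
(a,b)_11: α=1, u≡8; β=2, v≡1 (mod 11); (8|11)=-1, (1|11)=+1; sign (−1)^0·-1^2·+1^1 = +1.
(a,b)_∞: sgn(-1309)=−, sgn(119)=+, so +1.
|Ram(-1309, 119)| = 2, even; anisotropic at {2, 17}.

[2, 17]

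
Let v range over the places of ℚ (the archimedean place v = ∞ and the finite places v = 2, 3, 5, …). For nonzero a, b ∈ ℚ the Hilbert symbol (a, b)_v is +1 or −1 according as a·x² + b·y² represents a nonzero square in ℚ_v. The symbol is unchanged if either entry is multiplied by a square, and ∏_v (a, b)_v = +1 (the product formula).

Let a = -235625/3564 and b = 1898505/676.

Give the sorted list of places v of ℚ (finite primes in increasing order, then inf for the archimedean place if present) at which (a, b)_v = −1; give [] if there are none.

[3, 5, 13, 41]

(a, b) ≡ (-4147, 4305) mod (ℚ^×)²; places V = {2, 3, 5, 7, 11, 13, 29, 41, ∞}.
(a,b)_3: α=-4, u≡2; β=3, v≡1 (mod 3); (2|3)=-1, (1|3)=+1; sign (−1)^0·-1^3·+1^-4 = -1.
(a,b)_41: α=0, u≡13; β=1, v≡9 (mod 41); (13|41)=-1, (9|41)=+1; sign (−1)^0·-1^1·+1^0 = -1.
(a,b)_∞: sgn(-4147)=−, sgn(4305)=+, so +1.
(a,b)_13: α=1, u≡5; β=-2, v≡6 (mod 13); (5|13)=-1, (6|13)=-1; sign (−1)^0·-1^-2·-1^1 = -1.
(a,b)_11: α=-1, u≡10; β=0, v≡3 (mod 11); (10|11)=-1, (3|11)=+1; sign (−1)^0·-1^0·+1^-1 = +1.
(a,b)_29: α=1, u≡21; β=0, v≡28 (mod 29); (21|29)=-1, (28|29)=+1; sign (−1)^0·-1^0·+1^1 = +1.
(a,b)_2: α=-2, β=-2; u≡5, v≡1 (mod 8); ε(u)ε(v)=0·0, αω(v)=-2·0, βω(u)=-2·1; sum ≡ 0  ⇒  +1.
(a,b)_7: α=0, u≡2; β=3, v≡3 (mod 7); (2|7)=+1, (3|7)=-1; sign (−1)^0·+1^3·-1^0 = +1.
(a,b)_5: α=4, u≡2; β=1, v≡1 (mod 5); (2|5)=-1, (1|5)=+1; sign (−1)^0·-1^1·+1^4 = -1.
Ram(-4147, 4305) = {3, 5, 13, 41}; no ℚ_3-point on the conic.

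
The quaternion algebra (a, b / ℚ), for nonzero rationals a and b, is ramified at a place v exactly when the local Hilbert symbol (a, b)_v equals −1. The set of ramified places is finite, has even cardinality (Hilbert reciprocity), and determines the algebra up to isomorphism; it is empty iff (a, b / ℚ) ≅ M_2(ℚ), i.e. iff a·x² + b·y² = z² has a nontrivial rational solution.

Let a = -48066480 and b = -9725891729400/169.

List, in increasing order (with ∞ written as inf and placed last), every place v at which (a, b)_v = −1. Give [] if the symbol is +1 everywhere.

Mod squares: a ≡ -1155, b ≡ -7854. Check v ∈ {∞, 2, 3, 5, 7, 11, 13, 17, 23}.
v=∞: -1155 < 0 and -7854 < 0  ⇒  (a,b)_∞ = -1.
v=2: v_2(a)=4, v_2(b)=3; units ≡ 5, 1 (mod 8); ε·ε+αω+βω = 0·0+4·0+3·1 ≡ 1  ⇒  (a,b)_2 = -1.
v=5: a=5^1·(≡4), b=5^2·(≡1) mod 5; (4|5)=+1, (1|5)=+1; (−1)^{1·2·2}·(+1)^2·(+1)^1 = +1.
v=3: a=3^3·(≡2), b=3^5·(≡1) mod 3; (2|3)=-1, (1|3)=+1; (−1)^{3·5·1}·(-1)^5·(+1)^3 = +1.
v=23: a=23^0·(≡1), b=23^2·(≡9) mod 23; (1|23)=+1, (9|23)=+1; (−1)^{0·2·11}·(+1)^2·(+1)^0 = +1.
v=7: a=7^1·(≡3), b=7^1·(≡5) mod 7; (3|7)=-1, (5|7)=-1; (−1)^{1·1·3}·(-1)^1·(-1)^1 = -1.
v=11: a=11^1·(≡4), b=11^1·(≡3) mod 11; (4|11)=+1, (3|11)=+1; (−1)^{1·1·5}·(+1)^1·(+1)^1 = -1.
v=17: a=17^2·(≡8), b=17^3·(≡14) mod 17; (8|17)=+1, (14|17)=-1; (−1)^{2·3·8}·(+1)^3·(-1)^2 = +1.
v=13: a=13^0·(≡6), b=13^-2·(≡11) mod 13; (6|13)=-1, (11|13)=-1; (−1)^{0·-2·6}·(-1)^-2·(-1)^0 = +1.
(-1155, -7854 / ℚ) ramifies at {2, 7, 11, ∞}: a division algebra.

[2, 7, 11, inf]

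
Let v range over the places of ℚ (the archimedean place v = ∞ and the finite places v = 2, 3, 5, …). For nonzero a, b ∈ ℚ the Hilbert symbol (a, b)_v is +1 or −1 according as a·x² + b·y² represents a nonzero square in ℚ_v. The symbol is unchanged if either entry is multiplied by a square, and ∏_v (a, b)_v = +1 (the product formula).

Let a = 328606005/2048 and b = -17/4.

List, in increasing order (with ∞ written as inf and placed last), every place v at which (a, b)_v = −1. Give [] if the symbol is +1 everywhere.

Mod squares: a ≡ 46410, b ≡ -17. Check v ∈ {∞, 2, 3, 5, 7, 13, 17}.
v=2: v_2(a)=-11, v_2(b)=-2; units ≡ 5, 7 (mod 8); ε·ε+αω+βω = 0·1+-11·0+-2·1 ≡ 0  ⇒  (a,b)_2 = +1.
v=∞: 46410 > 0 and -17 < 0  ⇒  (a,b)_∞ = +1.
v=17: a=17^3·(≡3), b=17^1·(≡4) mod 17; (3|17)=-1, (4|17)=+1; (−1)^{3·1·8}·(-1)^1·(+1)^3 = -1.
v=3: a=3^1·(≡2), b=3^0·(≡1) mod 3; (2|3)=-1, (1|3)=+1; (−1)^{1·0·1}·(-1)^0·(+1)^1 = +1.
v=5: a=5^1·(≡2), b=5^0·(≡2) mod 5; (2|5)=-1, (2|5)=-1; (−1)^{1·0·2}·(-1)^0·(-1)^1 = -1.
v=13: a=13^1·(≡6), b=13^0·(≡12) mod 13; (6|13)=-1, (12|13)=+1; (−1)^{1·0·6}·(-1)^0·(+1)^1 = +1.
v=7: a=7^3·(≡2), b=7^0·(≡1) mod 7; (2|7)=+1, (1|7)=+1; (−1)^{3·0·3}·(+1)^0·(+1)^3 = +1.
|Ram(46410, -17)| = 2, even; anisotropic at {5, 17}.

[5, 17]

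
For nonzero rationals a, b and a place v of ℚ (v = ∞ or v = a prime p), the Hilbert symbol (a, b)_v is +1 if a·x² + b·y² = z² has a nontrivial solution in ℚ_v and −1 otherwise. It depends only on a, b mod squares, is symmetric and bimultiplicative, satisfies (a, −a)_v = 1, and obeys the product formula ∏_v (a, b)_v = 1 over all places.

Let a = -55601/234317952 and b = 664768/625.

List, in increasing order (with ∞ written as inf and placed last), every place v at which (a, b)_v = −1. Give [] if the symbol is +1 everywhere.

(a, b) ≡ (-658, 10387) mod (ℚ^×)²; places V = {2, 3, 5, 7, 11, 13, 17, 41, 47, ∞}.
(a,b)_13: α=2, u≡2; β=1, v≡7 (mod 13); (2|13)=-1, (7|13)=-1; sign (−1)^0·-1^1·-1^2 = -1.
(a,b)_11: α=-2, u≡8; β=0, v≡3 (mod 11); (8|11)=-1, (3|11)=+1; sign (−1)^0·-1^0·+1^-2 = +1.
(a,b)_5: α=0, u≡2; β=-4, v≡3 (mod 5); (2|5)=-1, (3|5)=-1; sign (−1)^0·-1^-4·-1^0 = +1.
(a,b)_3: α=-2, u≡2; β=0, v≡1 (mod 3); (2|3)=-1, (1|3)=+1; sign (−1)^0·-1^0·+1^-2 = +1.
(a,b)_47: α=1, u≡23; β=1, v≡30 (mod 47); (23|47)=-1, (30|47)=-1; sign (−1)^1·-1^1·-1^1 = -1.
(a,b)_7: α=1, u≡2; β=0, v≡3 (mod 7); (2|7)=+1, (3|7)=-1; sign (−1)^0·+1^0·-1^1 = -1.
(a,b)_41: α=-2, u≡16; β=0, v≡24 (mod 41); (16|41)=+1, (24|41)=-1; sign (−1)^0·+1^0·-1^-2 = +1.
(a,b)_17: α=0, u≡11; β=1, v≡16 (mod 17); (11|17)=-1, (16|17)=+1; sign (−1)^0·-1^1·+1^0 = -1.
(a,b)_2: α=-7, β=6; u≡7, v≡3 (mod 8); ε(u)ε(v)=1·1, αω(v)=-7·1, βω(u)=6·0; sum ≡ 0  ⇒  +1.
(a,b)_∞: sgn(-658)=−, sgn(10387)=+, so +1.
(-658, 10387 / ℚ) ramifies at {7, 13, 17, 47}: a division algebra.

[7, 13, 17, 47]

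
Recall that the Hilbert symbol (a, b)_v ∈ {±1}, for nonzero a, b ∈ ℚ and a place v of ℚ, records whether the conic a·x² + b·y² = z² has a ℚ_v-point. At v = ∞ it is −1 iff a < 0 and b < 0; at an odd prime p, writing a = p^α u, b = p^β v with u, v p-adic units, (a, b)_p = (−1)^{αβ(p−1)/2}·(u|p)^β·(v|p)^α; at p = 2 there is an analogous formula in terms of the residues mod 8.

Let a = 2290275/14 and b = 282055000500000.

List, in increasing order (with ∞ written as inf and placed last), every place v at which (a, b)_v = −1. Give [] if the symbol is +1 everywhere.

(a, b) ≡ (15834, 2) mod (ℚ^×)²; places V = {2, 3, 5, 7, 13, 29, ∞}.
(a,b)_3: α=5, u≡1; β=4, v≡2 (mod 3); (1|3)=+1, (2|3)=-1; sign (−1)^0·+1^4·-1^5 = -1.
(a,b)_29: α=1, u≡13; β=2, v≡17 (mod 29); (13|29)=+1, (17|29)=-1; sign (−1)^0·+1^2·-1^1 = -1.
(a,b)_13: α=1, u≡12; β=2, v≡5 (mod 13); (12|13)=+1, (5|13)=-1; sign (−1)^0·+1^2·-1^1 = -1.
(a,b)_∞: sgn(15834)=+, sgn(2)=+, so +1.
(a,b)_5: α=2, u≡4; β=6, v≡2 (mod 5); (4|5)=+1, (2|5)=-1; sign (−1)^0·+1^6·-1^2 = +1.
(a,b)_2: α=-1, β=5; u≡5, v≡1 (mod 8); ε(u)ε(v)=0·0, αω(v)=-1·0, βω(u)=5·1; sum ≡ 1  ⇒  -1.
(a,b)_7: α=-1, u≡4; β=2, v≡2 (mod 7); (4|7)=+1, (2|7)=+1; sign (−1)^0·+1^2·+1^-1 = +1.
Ram(15834, 2) = {2, 3, 13, 29}; no ℚ_2-point on the conic.

[2, 3, 13, 29]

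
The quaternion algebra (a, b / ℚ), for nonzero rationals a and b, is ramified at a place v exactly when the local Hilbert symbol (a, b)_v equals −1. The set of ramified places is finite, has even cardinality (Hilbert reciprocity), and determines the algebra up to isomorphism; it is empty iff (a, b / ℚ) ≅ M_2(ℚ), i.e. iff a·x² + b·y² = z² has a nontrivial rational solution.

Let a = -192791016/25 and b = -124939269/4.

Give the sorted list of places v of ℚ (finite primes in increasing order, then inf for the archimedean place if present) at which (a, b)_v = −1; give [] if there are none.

[11, 13, 19, 31, 43, inf]

Mod squares: a ≡ -595034, b ≡ -283309. Check v ∈ {∞, 2, 3, 5, 7, 11, 13, 17, 19, 31, 37, 43}.
v=37: a=37^1·(≡19), b=37^1·(≡17) mod 37; (19|37)=-1, (17|37)=-1; (−1)^{1·1·18}·(-1)^1·(-1)^1 = +1.
v=11: a=11^1·(≡3), b=11^0·(≡10) mod 11; (3|11)=+1, (10|11)=-1; (−1)^{1·0·5}·(+1)^0·(-1)^1 = -1.
v=19: a=19^0·(≡14), b=19^1·(≡4) mod 19; (14|19)=-1, (4|19)=+1; (−1)^{0·1·9}·(-1)^1·(+1)^0 = -1.
v=2: v_2(a)=3, v_2(b)=-2; units ≡ 3, 3 (mod 8); ε·ε+αω+βω = 1·1+3·1+-2·1 ≡ 0  ⇒  (a,b)_2 = +1.
v=43: a=43^1·(≡28), b=43^0·(≡28) mod 43; (28|43)=-1, (28|43)=-1; (−1)^{1·0·21}·(-1)^0·(-1)^1 = -1.
v=5: a=5^-2·(≡4), b=5^0·(≡4) mod 5; (4|5)=+1, (4|5)=+1; (−1)^{-2·0·2}·(+1)^0·(+1)^-2 = +1.
v=∞: -595034 < 0 and -283309 < 0  ⇒  (a,b)_∞ = -1.
v=17: a=17^1·(≡15), b=17^0·(≡1) mod 17; (15|17)=+1, (1|17)=+1; (−1)^{1·0·8}·(+1)^0·(+1)^1 = +1.
v=7: a=7^0·(≡4), b=7^2·(≡1) mod 7; (4|7)=+1, (1|7)=+1; (−1)^{0·2·3}·(+1)^2·(+1)^0 = +1.
v=31: a=31^0·(≡26), b=31^1·(≡26) mod 31; (26|31)=-1, (26|31)=-1; (−1)^{0·1·15}·(-1)^1·(-1)^0 = -1.
v=13: a=13^0·(≡2), b=13^1·(≡11) mod 13; (2|13)=-1, (11|13)=-1; (−1)^{0·1·6}·(-1)^1·(-1)^0 = -1.
v=3: a=3^4·(≡1), b=3^2·(≡2) mod 3; (1|3)=+1, (2|3)=-1; (−1)^{4·2·1}·(+1)^2·(-1)^4 = +1.
Ram(-595034, -283309) = {11, 13, 19, 31, 43, ∞}; no ℚ_11-point on the conic.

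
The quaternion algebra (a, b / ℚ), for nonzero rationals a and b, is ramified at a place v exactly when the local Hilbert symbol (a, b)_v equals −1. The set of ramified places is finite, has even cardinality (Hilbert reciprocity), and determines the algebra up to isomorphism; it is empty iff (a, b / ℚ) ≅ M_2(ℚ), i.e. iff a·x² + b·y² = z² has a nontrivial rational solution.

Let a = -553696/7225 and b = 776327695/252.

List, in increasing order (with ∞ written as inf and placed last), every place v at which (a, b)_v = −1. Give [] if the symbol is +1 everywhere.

Mod squares: a ≡ -286, b ≡ 385. Check v ∈ {∞, 2, 3, 5, 7, 11, 13, 17}.
v=2: v_2(a)=5, v_2(b)=-2; units ≡ 1, 1 (mod 8); ε·ε+αω+βω = 0·0+5·0+-2·0 ≡ 0  ⇒  (a,b)_2 = +1.
v=∞: -286 < 0 and 385 > 0  ⇒  (a,b)_∞ = +1.
v=5: a=5^-2·(≡1), b=5^1·(≡2) mod 5; (1|5)=+1, (2|5)=-1; (−1)^{-2·1·2}·(+1)^1·(-1)^-2 = +1.
v=7: a=7^0·(≡4), b=7^-1·(≡3) mod 7; (4|7)=+1, (3|7)=-1; (−1)^{0·-1·3}·(+1)^-1·(-1)^0 = +1.
v=13: a=13^1·(≡10), b=13^2·(≡8) mod 13; (10|13)=+1, (8|13)=-1; (−1)^{1·2·6}·(+1)^2·(-1)^1 = -1.
v=11: a=11^3·(≡10), b=11^1·(≡7) mod 11; (10|11)=-1, (7|11)=-1; (−1)^{3·1·5}·(-1)^1·(-1)^3 = -1.
v=3: a=3^0·(≡2), b=3^-2·(≡1) mod 3; (2|3)=-1, (1|3)=+1; (−1)^{0·-2·1}·(-1)^-2·(+1)^0 = +1.
v=17: a=17^-2·(≡12), b=17^4·(≡7) mod 17; (12|17)=-1, (7|17)=-1; (−1)^{-2·4·8}·(-1)^4·(-1)^-2 = +1.
Ram(-286, 385) = {11, 13}; no ℚ_11-point on the conic.

[11, 13]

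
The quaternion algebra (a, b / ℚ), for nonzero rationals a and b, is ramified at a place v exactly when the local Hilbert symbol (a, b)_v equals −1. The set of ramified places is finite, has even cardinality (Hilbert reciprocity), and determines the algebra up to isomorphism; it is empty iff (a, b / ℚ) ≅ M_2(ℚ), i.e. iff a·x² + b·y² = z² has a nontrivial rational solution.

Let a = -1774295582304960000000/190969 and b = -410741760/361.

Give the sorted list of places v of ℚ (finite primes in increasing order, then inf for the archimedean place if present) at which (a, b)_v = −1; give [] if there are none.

[3, 11, 13, inf]

(a, b) ≡ (-715, -3315) mod (ℚ^×)²; places V = {2, 3, 5, 11, 13, 17, 19, 23, ∞}.
(a,b)_∞: sgn(-715)=−, sgn(-3315)=−, so -1.
(a,b)_5: α=7, u≡3; β=1, v≡3 (mod 5); (3|5)=-1, (3|5)=-1; sign (−1)^0·-1^1·-1^7 = +1.
(a,b)_3: α=8, u≡2; β=1, v≡2 (mod 3); (2|3)=-1, (2|3)=-1; sign (−1)^0·-1^1·-1^8 = -1.
(a,b)_13: α=3, u≡1; β=1, v≡7 (mod 13); (1|13)=+1, (7|13)=-1; sign (−1)^0·+1^1·-1^3 = -1.
(a,b)_19: α=-2, u≡5; β=-2, v≡12 (mod 19); (5|19)=+1, (12|19)=-1; sign (−1)^0·+1^-2·-1^-2 = +1.
(a,b)_2: α=12, β=10; u≡5, v≡5 (mod 8); ε(u)ε(v)=0·0, αω(v)=12·1, βω(u)=10·1; sum ≡ 0  ⇒  +1.
(a,b)_11: α=3, u≡5; β=2, v≡2 (mod 11); (5|11)=+1, (2|11)=-1; sign (−1)^0·+1^2·-1^3 = -1.
(a,b)_23: α=-2, u≡10; β=0, v≡21 (mod 23); (10|23)=-1, (21|23)=-1; sign (−1)^0·-1^0·-1^-2 = +1.
(a,b)_17: α=2, u≡9; β=1, v≡1 (mod 17); (9|17)=+1, (1|17)=+1; sign (−1)^0·+1^1·+1^2 = +1.
(-715, -3315 / ℚ) ramifies at {3, 11, 13, ∞}: a division algebra.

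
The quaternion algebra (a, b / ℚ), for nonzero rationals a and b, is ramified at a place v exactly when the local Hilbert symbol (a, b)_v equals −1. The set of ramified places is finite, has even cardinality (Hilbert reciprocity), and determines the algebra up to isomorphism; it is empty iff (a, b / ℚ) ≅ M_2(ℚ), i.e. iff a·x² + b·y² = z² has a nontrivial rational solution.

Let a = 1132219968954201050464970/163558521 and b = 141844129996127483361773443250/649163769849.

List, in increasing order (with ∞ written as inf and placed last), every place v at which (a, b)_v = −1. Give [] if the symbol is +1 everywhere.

(a, b) ≡ (170, 27170) mod (ℚ^×)²; places V = {2, 3, 5, 7, 11, 13, 17, 19, 29, 37, 43, 53, ∞}.
(a,b)_11: α=2, u≡4; β=1, v≡7 (mod 11); (4|11)=+1, (7|11)=-1; sign (−1)^0·+1^1·-1^2 = +1.
(a,b)_2: α=1, β=1; u≡5, v≡1 (mod 8); ε(u)ε(v)=0·0, αω(v)=1·0, βω(u)=1·1; sum ≡ 1  ⇒  -1.
(a,b)_3: α=-4, u≡2; β=-8, v≡2 (mod 3); (2|3)=-1, (2|3)=-1; sign (−1)^0·-1^-8·-1^-4 = +1.
(a,b)_37: α=2, u≡20; β=0, v≡25 (mod 37); (20|37)=-1, (25|37)=+1; sign (−1)^0·-1^0·+1^2 = +1.
(a,b)_53: α=4, u≡13; β=6, v≡27 (mod 53); (13|53)=+1, (27|53)=-1; sign (−1)^0·+1^6·-1^4 = +1.
(a,b)_5: α=1, u≡4; β=3, v≡4 (mod 5); (4|5)=+1, (4|5)=+1; sign (−1)^0·+1^3·+1^1 = +1.
(a,b)_7: α=-4, u≡4; β=-6, v≡5 (mod 7); (4|7)=+1, (5|7)=-1; sign (−1)^0·+1^-6·-1^-4 = +1.
(a,b)_43: α=0, u≡40; β=2, v≡18 (mod 43); (40|43)=+1, (18|43)=-1; sign (−1)^0·+1^2·-1^0 = +1.
(a,b)_∞: sgn(170)=+, sgn(27170)=+, so +1.
(a,b)_13: α=2, u≡4; β=3, v≡3 (mod 13); (4|13)=+1, (3|13)=+1; sign (−1)^0·+1^3·+1^2 = +1.
(a,b)_19: α=2, u≡10; β=3, v≡16 (mod 19); (10|19)=-1, (16|19)=+1; sign (−1)^0·-1^3·+1^2 = -1.
(a,b)_17: α=5, u≡5; β=4, v≡2 (mod 17); (5|17)=-1, (2|17)=+1; sign (−1)^0·-1^4·+1^5 = +1.
(a,b)_29: α=-2, u≡6; β=-2, v≡10 (mod 29); (6|29)=+1, (10|29)=-1; sign (−1)^0·+1^-2·-1^-2 = +1.
(170, 27170 / ℚ) ramifies at {2, 19}: a division algebra.

[2, 19]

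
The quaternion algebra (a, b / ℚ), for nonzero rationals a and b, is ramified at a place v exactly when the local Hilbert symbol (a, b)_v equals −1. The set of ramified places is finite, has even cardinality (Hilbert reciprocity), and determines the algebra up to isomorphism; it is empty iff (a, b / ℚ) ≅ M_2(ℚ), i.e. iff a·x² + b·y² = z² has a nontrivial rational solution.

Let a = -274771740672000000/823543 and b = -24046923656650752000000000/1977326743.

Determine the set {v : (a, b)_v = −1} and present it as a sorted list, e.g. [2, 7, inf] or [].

(a, b) ≡ (-14, -85085) mod (ℚ^×)²; places V = {2, 3, 5, 7, 11, 13, 17, ∞}.
(a,b)_11: α=2, u≡8; β=3, v≡3 (mod 11); (8|11)=-1, (3|11)=+1; sign (−1)^0·-1^3·+1^2 = -1.
(a,b)_17: α=0, u≡5; β=1, v≡7 (mod 17); (5|17)=-1, (7|17)=-1; sign (−1)^0·-1^1·-1^0 = -1.
(a,b)_13: α=2, u≡10; β=3, v≡8 (mod 13); (10|13)=+1, (8|13)=-1; sign (−1)^0·+1^3·-1^2 = +1.
(a,b)_3: α=8, u≡1; β=10, v≡1 (mod 3); (1|3)=+1, (1|3)=+1; sign (−1)^0·+1^10·+1^8 = +1.
(a,b)_2: α=17, β=22; u≡1, v≡3 (mod 8); ε(u)ε(v)=0·1, αω(v)=17·1, βω(u)=22·0; sum ≡ 1  ⇒  -1.
(a,b)_7: α=-7, u≡5; β=-11, v≡4 (mod 7); (5|7)=-1, (4|7)=+1; sign (−1)^1·-1^-11·+1^-7 = +1.
(a,b)_5: α=6, u≡4; β=9, v≡2 (mod 5); (4|5)=+1, (2|5)=-1; sign (−1)^0·+1^9·-1^6 = +1.
(a,b)_∞: sgn(-14)=−, sgn(-85085)=−, so -1.
(-14, -85085 / ℚ) ramifies at {2, 11, 17, ∞}: a division algebra.

[2, 11, 17, inf]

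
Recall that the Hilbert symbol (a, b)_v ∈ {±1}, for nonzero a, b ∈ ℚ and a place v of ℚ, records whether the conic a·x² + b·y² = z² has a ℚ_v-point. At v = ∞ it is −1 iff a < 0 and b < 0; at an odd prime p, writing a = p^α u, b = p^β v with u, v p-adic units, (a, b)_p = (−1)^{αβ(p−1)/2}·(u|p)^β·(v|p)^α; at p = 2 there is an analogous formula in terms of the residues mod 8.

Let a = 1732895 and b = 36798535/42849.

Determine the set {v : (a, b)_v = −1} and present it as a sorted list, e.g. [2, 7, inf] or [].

Mod squares: a ≡ 1732895, b ≡ 101935. Check v ∈ {∞, 2, 3, 5, 17, 19, 23, 29, 37}.
v=3: a=3^0·(≡2), b=3^-4·(≡1) mod 3; (2|3)=-1, (1|3)=+1; (−1)^{0·-4·1}·(-1)^-4·(+1)^0 = +1.
v=∞: 1732895 > 0 and 101935 > 0  ⇒  (a,b)_∞ = +1.
v=5: a=5^1·(≡4), b=5^1·(≡3) mod 5; (4|5)=+1, (3|5)=-1; (−1)^{1·1·2}·(+1)^1·(-1)^1 = -1.
v=29: a=29^1·(≡15), b=29^1·(≡23) mod 29; (15|29)=-1, (23|29)=+1; (−1)^{1·1·14}·(-1)^1·(+1)^1 = -1.
v=17: a=17^1·(≡3), b=17^0·(≡7) mod 17; (3|17)=-1, (7|17)=-1; (−1)^{1·0·8}·(-1)^0·(-1)^1 = -1.
v=37: a=37^1·(≡30), b=37^1·(≡23) mod 37; (30|37)=+1, (23|37)=-1; (−1)^{1·1·18}·(+1)^1·(-1)^1 = -1.
v=23: a=23^0·(≡6), b=23^-2·(≡14) mod 23; (6|23)=+1, (14|23)=-1; (−1)^{0·-2·11}·(+1)^-2·(-1)^0 = +1.
v=19: a=19^1·(≡5), b=19^3·(≡16) mod 19; (5|19)=+1, (16|19)=+1; (−1)^{1·3·9}·(+1)^3·(+1)^1 = -1.
v=2: v_2(a)=0, v_2(b)=0; units ≡ 7, 7 (mod 8); ε·ε+αω+βω = 1·1+0·0+0·0 ≡ 1  ⇒  (a,b)_2 = -1.
Ram(1732895, 101935) = {2, 5, 17, 19, 29, 37}; no ℚ_2-point on the conic.

[2, 5, 17, 19, 29, 37]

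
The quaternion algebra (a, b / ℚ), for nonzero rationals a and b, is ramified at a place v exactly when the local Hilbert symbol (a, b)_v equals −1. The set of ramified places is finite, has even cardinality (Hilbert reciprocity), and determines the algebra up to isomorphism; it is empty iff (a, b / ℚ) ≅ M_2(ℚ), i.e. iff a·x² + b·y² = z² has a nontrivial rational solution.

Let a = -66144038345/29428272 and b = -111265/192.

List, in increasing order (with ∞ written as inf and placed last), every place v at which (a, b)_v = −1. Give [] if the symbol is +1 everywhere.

(a, b) ≡ (-19635, -1155) mod (ℚ^×)²; places V = {2, 3, 5, 7, 11, 17, 29, ∞}.
(a,b)_11: α=3, u≡7; β=1, v≡1 (mod 11); (7|11)=-1, (1|11)=+1; sign (−1)^1·-1^1·+1^3 = +1.
(a,b)_7: α=1, u≡4; β=1, v≡3 (mod 7); (4|7)=+1, (3|7)=-1; sign (−1)^1·+1^1·-1^1 = +1.
(a,b)_5: α=1, u≡3; β=1, v≡1 (mod 5); (3|5)=-1, (1|5)=+1; sign (−1)^0·-1^1·+1^1 = -1.
(a,b)_∞: sgn(-19635)=−, sgn(-1155)=−, so -1.
(a,b)_17: α=5, u≡13; β=2, v≡8 (mod 17); (13|17)=+1, (8|17)=+1; sign (−1)^0·+1^2·+1^5 = +1.
(a,b)_2: α=-4, β=-6; u≡5, v≡5 (mod 8); ε(u)ε(v)=0·0, αω(v)=-4·1, βω(u)=-6·1; sum ≡ 0  ⇒  +1.
(a,b)_29: α=-2, u≡17; β=0, v≡23 (mod 29); (17|29)=-1, (23|29)=+1; sign (−1)^0·-1^0·+1^-2 = +1.
(a,b)_3: α=-7, u≡1; β=-1, v≡2 (mod 3); (1|3)=+1, (2|3)=-1; sign (−1)^1·+1^-1·-1^-7 = +1.
Ram(-19635, -1155) = {5, ∞}; no ℚ_5-point on the conic.

[5, inf]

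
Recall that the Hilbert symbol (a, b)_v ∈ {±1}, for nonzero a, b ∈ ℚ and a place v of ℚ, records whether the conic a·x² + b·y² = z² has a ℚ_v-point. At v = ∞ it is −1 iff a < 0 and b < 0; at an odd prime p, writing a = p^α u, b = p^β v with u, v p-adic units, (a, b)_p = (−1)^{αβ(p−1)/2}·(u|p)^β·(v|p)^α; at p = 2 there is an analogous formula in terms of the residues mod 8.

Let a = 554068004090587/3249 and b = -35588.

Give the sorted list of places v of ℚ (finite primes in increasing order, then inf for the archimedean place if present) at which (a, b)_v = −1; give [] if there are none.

Mod squares: a ≡ 8323, b ≡ -8897. Check v ∈ {∞, 2, 3, 7, 19, 29, 31, 41}.
v=2: v_2(a)=0, v_2(b)=2; units ≡ 3, 7 (mod 8); ε·ε+αω+βω = 1·1+0·0+2·1 ≡ 1  ⇒  (a,b)_2 = -1.
v=3: a=3^-2·(≡1), b=3^0·(≡1) mod 3; (1|3)=+1, (1|3)=+1; (−1)^{-2·0·1}·(+1)^0·(+1)^-2 = +1.
v=19: a=19^-2·(≡16), b=19^0·(≡18) mod 19; (16|19)=+1, (18|19)=-1; (−1)^{-2·0·9}·(+1)^0·(-1)^-2 = +1.
v=31: a=31^2·(≡11), b=31^1·(≡30) mod 31; (11|31)=-1, (30|31)=-1; (−1)^{2·1·15}·(-1)^1·(-1)^2 = -1.
v=29: a=29^3·(≡8), b=29^0·(≡24) mod 29; (8|29)=-1, (24|29)=+1; (−1)^{3·0·14}·(-1)^0·(+1)^3 = +1.
v=∞: 8323 > 0 and -8897 < 0  ⇒  (a,b)_∞ = +1.
v=7: a=7^3·(≡5), b=7^1·(≡5) mod 7; (5|7)=-1, (5|7)=-1; (−1)^{3·1·3}·(-1)^1·(-1)^3 = -1.
v=41: a=41^3·(≡2), b=41^1·(≡34) mod 41; (2|41)=+1, (34|41)=-1; (−1)^{3·1·20}·(+1)^1·(-1)^3 = -1.
|Ram(8323, -8897)| = 4, even; anisotropic at {2, 7, 31, 41}.

[2, 7, 31, 41]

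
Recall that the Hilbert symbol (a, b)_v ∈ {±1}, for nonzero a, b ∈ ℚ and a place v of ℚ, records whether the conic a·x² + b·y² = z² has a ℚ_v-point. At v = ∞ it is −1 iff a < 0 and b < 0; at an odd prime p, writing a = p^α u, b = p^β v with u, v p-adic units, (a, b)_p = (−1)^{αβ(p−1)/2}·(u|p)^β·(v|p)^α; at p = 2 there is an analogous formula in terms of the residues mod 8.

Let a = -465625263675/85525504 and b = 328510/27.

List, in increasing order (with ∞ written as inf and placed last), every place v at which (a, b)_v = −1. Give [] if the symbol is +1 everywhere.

[2, 5]

Mod squares: a ≡ -3, b ≡ 2730. Check v ∈ {∞, 2, 3, 5, 7, 11, 13, 17, 19, 29}.
v=13: a=13^2·(≡12), b=13^1·(≡11) mod 13; (12|13)=+1, (11|13)=-1; (−1)^{2·1·6}·(+1)^1·(-1)^2 = +1.
v=3: a=3^1·(≡2), b=3^-3·(≡1) mod 3; (2|3)=-1, (1|3)=+1; (−1)^{1·-3·1}·(-1)^-3·(+1)^1 = +1.
v=7: a=7^0·(≡2), b=7^1·(≡5) mod 7; (2|7)=+1, (5|7)=-1; (−1)^{0·1·3}·(+1)^1·(-1)^0 = +1.
v=11: a=11^2·(≡7), b=11^0·(≡10) mod 11; (7|11)=-1, (10|11)=-1; (−1)^{2·0·5}·(-1)^0·(-1)^2 = +1.
v=∞: -3 < 0 and 2730 > 0  ⇒  (a,b)_∞ = +1.
v=2: v_2(a)=-10, v_2(b)=1; units ≡ 5, 5 (mod 8); ε·ε+αω+βω = 0·0+-10·1+1·1 ≡ 1  ⇒  (a,b)_2 = -1.
v=29: a=29^2·(≡21), b=29^0·(≡1) mod 29; (21|29)=-1, (1|29)=+1; (−1)^{2·0·14}·(-1)^0·(+1)^2 = +1.
v=17: a=17^-4·(≡10), b=17^0·(≡7) mod 17; (10|17)=-1, (7|17)=-1; (−1)^{-4·0·8}·(-1)^0·(-1)^-4 = +1.
v=19: a=19^2·(≡1), b=19^2·(≡14) mod 19; (1|19)=+1, (14|19)=-1; (−1)^{2·2·9}·(+1)^2·(-1)^2 = +1.
v=5: a=5^2·(≡2), b=5^1·(≡1) mod 5; (2|5)=-1, (1|5)=+1; (−1)^{2·1·2}·(-1)^1·(+1)^2 = -1.
Ram(-3, 2730) = {2, 5}; no ℚ_2-point on the conic.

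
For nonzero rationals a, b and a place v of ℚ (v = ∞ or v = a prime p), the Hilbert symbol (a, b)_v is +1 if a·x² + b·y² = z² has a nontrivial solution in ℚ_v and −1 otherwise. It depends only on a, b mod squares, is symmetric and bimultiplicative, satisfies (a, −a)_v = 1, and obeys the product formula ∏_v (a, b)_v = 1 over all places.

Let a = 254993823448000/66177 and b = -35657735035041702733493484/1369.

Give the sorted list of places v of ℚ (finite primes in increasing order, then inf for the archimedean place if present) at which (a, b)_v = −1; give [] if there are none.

[7, 19, 23, 53]

Mod squares: a ≡ 1515535, b ≡ -2139. Check v ∈ {∞, 2, 3, 5, 7, 13, 17, 19, 23, 31, 37, 41, 43, 53}.
v=37: a=37^0·(≡23), b=37^-2·(≡7) mod 37; (23|37)=-1, (7|37)=+1; (−1)^{0·-2·18}·(-1)^-2·(+1)^0 = +1.
v=23: a=23^2·(≡11), b=23^3·(≡5) mod 23; (11|23)=-1, (5|23)=-1; (−1)^{2·3·11}·(-1)^3·(-1)^2 = -1.
v=17: a=17^0·(≡1), b=17^2·(≡6) mod 17; (1|17)=+1, (6|17)=-1; (−1)^{0·2·8}·(+1)^2·(-1)^0 = +1.
v=53: a=53^1·(≡6), b=53^2·(≡5) mod 53; (6|53)=+1, (5|53)=-1; (−1)^{1·2·26}·(+1)^2·(-1)^1 = -1.
v=19: a=19^-1·(≡15), b=19^2·(≡8) mod 19; (15|19)=-1, (8|19)=-1; (−1)^{-1·2·9}·(-1)^2·(-1)^-1 = -1.
v=5: a=5^3·(≡2), b=5^0·(≡4) mod 5; (2|5)=-1, (4|5)=+1; (−1)^{3·0·2}·(-1)^0·(+1)^3 = +1.
v=13: a=13^2·(≡7), b=13^0·(≡7) mod 13; (7|13)=-1, (7|13)=-1; (−1)^{2·0·6}·(-1)^0·(-1)^2 = +1.
v=∞: 1515535 > 0 and -2139 < 0  ⇒  (a,b)_∞ = +1.
v=41: a=41^0·(≡30), b=41^2·(≡38) mod 41; (30|41)=-1, (38|41)=-1; (−1)^{0·2·20}·(-1)^2·(-1)^0 = +1.
v=43: a=43^-1·(≡27), b=43^2·(≡16) mod 43; (27|43)=-1, (16|43)=+1; (−1)^{-1·2·21}·(-1)^2·(+1)^-1 = +1.
v=2: v_2(a)=6, v_2(b)=2; units ≡ 7, 5 (mod 8); ε·ε+αω+βω = 1·0+6·1+2·0 ≡ 0  ⇒  (a,b)_2 = +1.
v=31: a=31^2·(≡7), b=31^3·(≡29) mod 31; (7|31)=+1, (29|31)=-1; (−1)^{2·3·15}·(+1)^3·(-1)^2 = +1.
v=7: a=7^1·(≡4), b=7^0·(≡5) mod 7; (4|7)=+1, (5|7)=-1; (−1)^{1·0·3}·(+1)^0·(-1)^1 = -1.
v=3: a=3^-4·(≡1), b=3^3·(≡1) mod 3; (1|3)=+1, (1|3)=+1; (−1)^{-4·3·1}·(+1)^3·(+1)^-4 = +1.
(1515535, -2139 / ℚ) ramifies at {7, 19, 23, 53}: a division algebra.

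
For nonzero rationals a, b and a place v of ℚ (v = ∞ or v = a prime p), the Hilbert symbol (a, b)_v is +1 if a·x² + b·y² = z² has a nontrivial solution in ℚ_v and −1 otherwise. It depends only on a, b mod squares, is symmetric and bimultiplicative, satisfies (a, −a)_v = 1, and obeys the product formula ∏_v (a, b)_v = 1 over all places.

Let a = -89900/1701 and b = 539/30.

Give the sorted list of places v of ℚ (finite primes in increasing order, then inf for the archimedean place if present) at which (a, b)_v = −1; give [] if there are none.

[11, 29]

Mod squares: a ≡ -18879, b ≡ 330. Check v ∈ {∞, 2, 3, 5, 7, 11, 29, 31}.
v=11: a=11^0·(≡2), b=11^1·(≡2) mod 11; (2|11)=-1, (2|11)=-1; (−1)^{0·1·5}·(-1)^1·(-1)^0 = -1.
v=31: a=31^1·(≡12), b=31^0·(≡19) mod 31; (12|31)=-1, (19|31)=+1; (−1)^{1·0·15}·(-1)^0·(+1)^1 = +1.
v=3: a=3^-5·(≡1), b=3^-1·(≡2) mod 3; (1|3)=+1, (2|3)=-1; (−1)^{-5·-1·1}·(+1)^-1·(-1)^-5 = +1.
v=∞: -18879 < 0 and 330 > 0  ⇒  (a,b)_∞ = +1.
v=29: a=29^1·(≡20), b=29^0·(≡17) mod 29; (20|29)=+1, (17|29)=-1; (−1)^{1·0·14}·(+1)^0·(-1)^1 = -1.
v=5: a=5^2·(≡4), b=5^-1·(≡4) mod 5; (4|5)=+1, (4|5)=+1; (−1)^{2·-1·2}·(+1)^-1·(+1)^2 = +1.
v=2: v_2(a)=2, v_2(b)=-1; units ≡ 1, 5 (mod 8); ε·ε+αω+βω = 0·0+2·1+-1·0 ≡ 0  ⇒  (a,b)_2 = +1.
v=7: a=7^-1·(≡3), b=7^2·(≡2) mod 7; (3|7)=-1, (2|7)=+1; (−1)^{-1·2·3}·(-1)^2·(+1)^-1 = +1.
|Ram(-18879, 330)| = 2, even; anisotropic at {11, 29}.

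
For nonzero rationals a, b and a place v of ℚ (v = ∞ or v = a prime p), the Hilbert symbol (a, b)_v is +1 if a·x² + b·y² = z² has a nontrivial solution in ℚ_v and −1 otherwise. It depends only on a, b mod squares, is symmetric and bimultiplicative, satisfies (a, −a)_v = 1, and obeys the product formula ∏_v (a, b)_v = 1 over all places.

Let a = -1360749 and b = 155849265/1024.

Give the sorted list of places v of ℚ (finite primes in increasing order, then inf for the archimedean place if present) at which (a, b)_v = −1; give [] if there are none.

(a, b) ≡ (-1360749, 1265) mod (ℚ^×)²; places V = {2, 3, 5, 11, 13, 23, 37, 41, ∞}.
(a,b)_2: α=0, β=-10; u≡3, v≡1 (mod 8); ε(u)ε(v)=1·0, αω(v)=0·0, βω(u)=-10·1; sum ≡ 0  ⇒  +1.
(a,b)_13: α=1, u≡3; β=2, v≡3 (mod 13); (3|13)=+1, (3|13)=+1; sign (−1)^0·+1^2·+1^1 = +1.
(a,b)_23: α=1, u≡16; β=1, v≡4 (mod 23); (16|23)=+1, (4|23)=+1; sign (−1)^1·+1^1·+1^1 = -1.
(a,b)_5: α=0, u≡1; β=1, v≡2 (mod 5); (1|5)=+1, (2|5)=-1; sign (−1)^0·+1^1·-1^0 = +1.
(a,b)_11: α=0, u≡6; β=1, v≡5 (mod 11); (6|11)=-1, (5|11)=+1; sign (−1)^0·-1^1·+1^0 = -1.
(a,b)_37: α=1, u≡1; β=0, v≡33 (mod 37); (1|37)=+1, (33|37)=+1; sign (−1)^0·+1^0·+1^1 = +1.
(a,b)_41: α=1, u≡21; β=0, v≡17 (mod 41); (21|41)=+1, (17|41)=-1; sign (−1)^0·+1^0·-1^1 = -1.
(a,b)_∞: sgn(-1360749)=−, sgn(1265)=+, so +1.
(a,b)_3: α=1, u≡2; β=6, v≡2 (mod 3); (2|3)=-1, (2|3)=-1; sign (−1)^0·-1^6·-1^1 = -1.
Ram(-1360749, 1265) = {3, 11, 23, 41}; no ℚ_3-point on the conic.

[3, 11, 23, 41]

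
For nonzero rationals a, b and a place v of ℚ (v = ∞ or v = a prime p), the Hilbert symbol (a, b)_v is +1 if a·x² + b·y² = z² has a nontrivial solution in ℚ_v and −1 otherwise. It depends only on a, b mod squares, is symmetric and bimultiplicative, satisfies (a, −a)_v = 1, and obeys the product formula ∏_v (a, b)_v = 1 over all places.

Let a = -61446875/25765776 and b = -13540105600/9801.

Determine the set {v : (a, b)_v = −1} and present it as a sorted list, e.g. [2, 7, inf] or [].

[2, 7, 37, inf]

Mod squares: a ≡ -35, b ≡ -8806. Check v ∈ {∞, 2, 3, 5, 7, 11, 17, 31, 37, 47, 53}.
v=53: a=53^2·(≡45), b=53^0·(≡34) mod 53; (45|53)=-1, (34|53)=-1; (−1)^{2·0·26}·(-1)^0·(-1)^2 = +1.
v=11: a=11^0·(≡9), b=11^-2·(≡3) mod 11; (9|11)=+1, (3|11)=+1; (−1)^{0·-2·5}·(+1)^-2·(+1)^0 = +1.
v=5: a=5^5·(≡2), b=5^2·(≡1) mod 5; (2|5)=-1, (1|5)=+1; (−1)^{5·2·2}·(-1)^2·(+1)^5 = +1.
v=47: a=47^-2·(≡4), b=47^0·(≡41) mod 47; (4|47)=+1, (41|47)=-1; (−1)^{-2·0·23}·(+1)^0·(-1)^-2 = +1.
v=31: a=31^0·(≡27), b=31^2·(≡11) mod 31; (27|31)=-1, (11|31)=-1; (−1)^{0·2·15}·(-1)^2·(-1)^0 = +1.
v=17: a=17^0·(≡9), b=17^1·(≡1) mod 17; (9|17)=+1, (1|17)=+1; (−1)^{0·1·8}·(+1)^1·(+1)^0 = +1.
v=∞: -35 < 0 and -8806 < 0  ⇒  (a,b)_∞ = -1.
v=2: v_2(a)=-4, v_2(b)=7; units ≡ 5, 5 (mod 8); ε·ε+αω+βω = 0·0+-4·1+7·1 ≡ 1  ⇒  (a,b)_2 = -1.
v=3: a=3^-6·(≡1), b=3^-4·(≡2) mod 3; (1|3)=+1, (2|3)=-1; (−1)^{-6·-4·1}·(+1)^-4·(-1)^-6 = +1.
v=37: a=37^0·(≡2), b=37^1·(≡1) mod 37; (2|37)=-1, (1|37)=+1; (−1)^{0·1·18}·(-1)^1·(+1)^0 = -1.
v=7: a=7^1·(≡1), b=7^1·(≡2) mod 7; (1|7)=+1, (2|7)=+1; (−1)^{1·1·3}·(+1)^1·(+1)^1 = -1.
Ram(-35, -8806) = {2, 7, 37, ∞}; no ℚ_2-point on the conic.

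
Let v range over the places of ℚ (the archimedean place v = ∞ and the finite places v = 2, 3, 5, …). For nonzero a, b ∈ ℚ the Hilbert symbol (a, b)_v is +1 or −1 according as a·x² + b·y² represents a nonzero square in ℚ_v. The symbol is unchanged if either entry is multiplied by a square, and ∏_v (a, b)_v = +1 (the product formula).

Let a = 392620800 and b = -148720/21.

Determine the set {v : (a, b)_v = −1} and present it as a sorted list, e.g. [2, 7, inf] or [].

[5, 7]

(a, b) ≡ (3, -1155) mod (ℚ^×)²; places V = {2, 3, 5, 7, 11, 13, ∞}.
(a,b)_11: α=2, u≡9; β=1, v≡1 (mod 11); (9|11)=+1, (1|11)=+1; sign (−1)^0·+1^1·+1^2 = +1.
(a,b)_5: α=2, u≡2; β=1, v≡1 (mod 5); (2|5)=-1, (1|5)=+1; sign (−1)^0·-1^1·+1^2 = -1.
(a,b)_13: α=2, u≡9; β=2, v≡7 (mod 13); (9|13)=+1, (7|13)=-1; sign (−1)^0·+1^2·-1^2 = +1.
(a,b)_3: α=1, u≡1; β=-1, v≡2 (mod 3); (1|3)=+1, (2|3)=-1; sign (−1)^1·+1^-1·-1^1 = +1.
(a,b)_2: α=8, β=4; u≡3, v≡5 (mod 8); ε(u)ε(v)=1·0, αω(v)=8·1, βω(u)=4·1; sum ≡ 0  ⇒  +1.
(a,b)_∞: sgn(3)=+, sgn(-1155)=−, so +1.
(a,b)_7: α=0, u≡5; β=-1, v≡3 (mod 7); (5|7)=-1, (3|7)=-1; sign (−1)^0·-1^-1·-1^0 = -1.
|Ram(3, -1155)| = 2, even; anisotropic at {5, 7}.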